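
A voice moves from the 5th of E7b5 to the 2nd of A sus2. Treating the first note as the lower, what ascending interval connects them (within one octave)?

The 5th of E7b5 is B♭; the 2nd of A sus2 is B.
B♭ up to B is 1 semitone, a half step wider than a perfect unison, so the interval is augmented.

A1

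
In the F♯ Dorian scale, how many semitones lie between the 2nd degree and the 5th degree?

The scale is F♯ G♯ A B C♯ D♯ E.
G♯ up to C♯ is a perfect fourth — 5 semitones.

5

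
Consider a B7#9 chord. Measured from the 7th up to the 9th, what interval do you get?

augmented third

The chord tones of B7#9 are B D# F# A C##.
The 7th is A and the 9th is C##.
3 letter names make it a third; at 5 semitones (a half step wider than major) the quality is augmented.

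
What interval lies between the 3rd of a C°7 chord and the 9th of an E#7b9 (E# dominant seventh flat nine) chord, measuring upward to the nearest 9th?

augmented second

C°7 has Eb as its 3rd, and E#7b9 (E# dominant seventh flat nine) has F# as its 9th.
Eb up to F# is 3 semitones, a half step wider than a major second, so the interval is augmented.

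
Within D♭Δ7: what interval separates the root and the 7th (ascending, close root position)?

major seventh

D♭M7 is spelled D♭ F A♭ C.
Root = D♭; 7th = C.
From D♭ to C is 11 semitones, exactly the major seventh.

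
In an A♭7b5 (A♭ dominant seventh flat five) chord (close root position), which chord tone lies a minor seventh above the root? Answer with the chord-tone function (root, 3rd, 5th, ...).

The chord tones of A♭7b5 (A♭ dominant seventh flat five) are A♭-C-E𝄫-G♭.
The root is A♭. A minor seventh above A♭ is G♭.
G♭ is the chord's 7th.

7th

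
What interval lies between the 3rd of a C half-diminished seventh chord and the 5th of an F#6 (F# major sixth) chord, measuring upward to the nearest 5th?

The 3rd of C half-diminished seventh is Eb; the 5th of F#6 (F# major sixth) is C#.
Eb up to C# is 10 semitones, a half step wider than a major sixth, so the interval is augmented.

A6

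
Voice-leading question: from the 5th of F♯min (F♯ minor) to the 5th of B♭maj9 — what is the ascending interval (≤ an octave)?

The 5th of F♯min (F♯ minor) is C♯; the 5th of B♭maj9 is F.
4 letter names make it a fourth; at 4 semitones (a half step narrower than perfect) the quality is diminished.

d4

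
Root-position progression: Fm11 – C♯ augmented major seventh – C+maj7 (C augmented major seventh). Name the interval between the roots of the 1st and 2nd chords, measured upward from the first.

The roots are F and C♯.
F up to C♯ is 8 semitones, a half step wider than a perfect fifth, so the interval is augmented.

augmented fifth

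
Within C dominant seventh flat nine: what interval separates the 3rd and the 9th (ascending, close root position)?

diminished 7th

Spelling the chord: C, E, G, Bb, Db.
That puts E below Db.
7 letter names make it a seventh; at 9 semitones (a whole step narrower than major) the quality is diminished.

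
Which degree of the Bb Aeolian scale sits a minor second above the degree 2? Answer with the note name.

Db

The scale is Bb C Db Eb F Gb Ab.
The degree 2 is C; a minor second above that is Db — scale degree 3.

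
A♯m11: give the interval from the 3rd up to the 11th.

major 9th

A♯m11 (A♯ minor eleventh): A♯–C♯–E♯–G♯–B♯–D♯.
3rd = C♯; 11th = D♯.
C♯ up to D♯ spans 9 letter names and 14 semitones — a major ninth.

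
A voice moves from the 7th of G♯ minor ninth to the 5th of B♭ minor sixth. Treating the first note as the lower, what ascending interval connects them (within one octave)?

G♯ minor ninth has F♯ as its 7th, and B♭ minor sixth has F as its 5th.
From F♯ to F: 11 semitones over an octave = diminished.

diminished octave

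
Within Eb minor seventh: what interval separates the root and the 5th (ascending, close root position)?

perfect fifth

Eb-7 is spelled Eb–Gb–Bb–Db.
That puts Eb below Bb.
From Eb to Bb is 7 semitones, exactly the perfect fifth.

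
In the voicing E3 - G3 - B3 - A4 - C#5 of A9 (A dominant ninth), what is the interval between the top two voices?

major third

Those voices are A4 and C#5.
Counting 3 letters and 4 half steps from A gives a major third.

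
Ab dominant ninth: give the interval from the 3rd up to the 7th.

d5

Ab9 (Ab dominant ninth): Ab-C-Eb-Gb-Bb.
That puts C below Gb.
5 letter names make it a fifth; at 6 semitones (a half step narrower than perfect) the quality is diminished.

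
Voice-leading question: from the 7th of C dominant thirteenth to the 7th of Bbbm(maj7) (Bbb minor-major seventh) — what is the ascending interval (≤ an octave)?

C dominant thirteenth has Bb as its 7th, and Bbbm(maj7) (Bbb minor-major seventh) has Ab as its 7th.
Bb up to Ab is 10 semitones, a half step narrower than a major seventh, so the interval is minor.

minor 7th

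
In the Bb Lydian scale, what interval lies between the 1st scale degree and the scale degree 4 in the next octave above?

augmented 11th

Spelling the Bb Lydian scale: Bb C D E F G A.
So we need the interval from Bb up to E.
From Bb to E: 18 semitones over an eleventh = augmented.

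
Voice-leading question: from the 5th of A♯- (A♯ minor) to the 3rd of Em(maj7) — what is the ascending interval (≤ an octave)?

The 5th of A♯- (A♯ minor) is E♯; the 3rd of Em(maj7) is G.
3 letter names make it a third; at 2 semitones (a whole step narrower than major) the quality is diminished.

diminished 3rd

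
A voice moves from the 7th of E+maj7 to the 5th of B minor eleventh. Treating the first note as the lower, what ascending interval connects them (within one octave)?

The 7th of E+maj7 is D#; the 5th of B minor eleventh is F#.
3 letter names make it a third; at 3 semitones (a half step narrower than major) the quality is minor.

minor 3rd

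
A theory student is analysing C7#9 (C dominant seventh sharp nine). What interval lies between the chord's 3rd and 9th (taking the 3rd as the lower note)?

M7

The chord tones of C dominant seventh sharp nine are C E G B♭ D♯.
The 3rd is E and the 9th is D♯.
From E to D♯ is 11 semitones, exactly the major seventh.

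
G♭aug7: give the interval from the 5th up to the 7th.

Spelling the chord: G♭-B♭-D-F♭.
That puts D below F♭.
D up to F♭ is 2 semitones, a whole step narrower than a major third, so the interval is diminished.

diminished third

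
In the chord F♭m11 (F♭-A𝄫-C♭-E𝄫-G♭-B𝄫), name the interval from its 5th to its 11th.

The 5th is C♭ and the 11th is B𝄫.
7 letter names make it a seventh; at 10 semitones (a half step narrower than major) the quality is minor.

minor seventh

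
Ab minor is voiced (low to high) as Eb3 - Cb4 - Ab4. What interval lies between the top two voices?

Those voices are Cb4 and Ab4.
Cb up to Ab spans 6 letter names and 9 semitones — a major sixth.

major 6th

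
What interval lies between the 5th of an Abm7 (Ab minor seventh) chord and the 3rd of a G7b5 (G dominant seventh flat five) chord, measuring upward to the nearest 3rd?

The 5th of Abm7 (Ab minor seventh) is Eb; the 3rd of G7b5 (G dominant seventh flat five) is B.
5 letter names make it a fifth; at 8 semitones (a half step wider than perfect) the quality is augmented.

augmented 5th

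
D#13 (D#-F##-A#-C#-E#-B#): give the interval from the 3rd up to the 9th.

That puts F## below E#.
7 letter names make it a seventh; at 10 semitones (a half step narrower than major) the quality is minor.

m7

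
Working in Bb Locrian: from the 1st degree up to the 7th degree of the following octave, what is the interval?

minor fourteenth

Spelling Bb Locrian: Bb Cb Db Eb Fb Gb Ab.
That puts Bb below Ab.
14 letter names make it a fourteenth; at 22 semitones (a half step narrower than major) the quality is minor.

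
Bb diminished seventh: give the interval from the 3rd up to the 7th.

d5

The chord tones of Bbdim7 are Bb Db Fb Abb.
So we need the interval from Db up to Abb.
5 letter names make it a fifth; at 6 semitones (a half step narrower than perfect) the quality is diminished.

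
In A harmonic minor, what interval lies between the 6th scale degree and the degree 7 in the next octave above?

A9

A harmonic minor: A B C D E F G♯.
The 6th scale degree is F and the degree 7 (up an octave) is G♯.
9 letter names make it a ninth; at 15 semitones (a half step wider than major) the quality is augmented.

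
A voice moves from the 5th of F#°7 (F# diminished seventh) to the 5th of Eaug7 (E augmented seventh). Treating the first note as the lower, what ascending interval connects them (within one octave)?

augmented seventh

The 5th of F#°7 (F# diminished seventh) is C; the 5th of Eaug7 (E augmented seventh) is B#.
C up to B# is 12 semitones, a half step wider than a major seventh, so the interval is augmented.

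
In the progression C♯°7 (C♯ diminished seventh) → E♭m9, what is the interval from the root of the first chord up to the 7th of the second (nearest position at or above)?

diminished second

C♯°7 (C♯ diminished seventh) has C♯ as its root, and E♭m9 has D♭ as its 7th.
C♯ up to D♭ is 0 semitones, a whole step narrower than a major second, so the interval is diminished.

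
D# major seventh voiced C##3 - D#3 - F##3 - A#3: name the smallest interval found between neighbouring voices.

Adjacent intervals: C##3→D#3 = minor second; D#3→F##3 = major third; F##3→A#3 = minor third.
The smallest is C##3 to D#3, a minor second (1 semitone).

m2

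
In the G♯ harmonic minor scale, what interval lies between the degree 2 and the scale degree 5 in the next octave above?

perfect eleventh

Spelling the G♯ harmonic minor scale: G♯ A♯ B C♯ D♯ E F𝄪.
The degree 2 is A♯ and the degree 5 (up an octave) is D♯.
Counting 11 letters and 17 half steps from A♯ gives a perfect eleventh.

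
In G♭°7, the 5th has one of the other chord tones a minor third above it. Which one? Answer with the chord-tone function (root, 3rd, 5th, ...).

7th

Spelling the chord: G♭-B𝄫-D𝄫-F𝄫.
The 5th is D𝄫. A minor third above D𝄫 is F𝄫.
F𝄫 is the chord's 7th.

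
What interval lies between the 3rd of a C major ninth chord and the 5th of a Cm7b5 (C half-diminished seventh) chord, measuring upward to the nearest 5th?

C major ninth has E as its 3rd, and Cm7b5 (C half-diminished seventh) has Gb as its 5th.
From E to Gb: 2 semitones over a third = diminished.

diminished third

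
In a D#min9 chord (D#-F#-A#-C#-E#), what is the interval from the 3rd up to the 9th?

The 3rd is F# and the 9th is E#.
From F# to E# is 11 semitones, exactly the major seventh.

major 7th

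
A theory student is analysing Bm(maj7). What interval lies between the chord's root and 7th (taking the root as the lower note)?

The chord tones of B minor-major seventh are B-D-F♯-A♯.
That puts B below A♯.
Counting 7 letters and 11 half steps from B gives a major seventh.

major seventh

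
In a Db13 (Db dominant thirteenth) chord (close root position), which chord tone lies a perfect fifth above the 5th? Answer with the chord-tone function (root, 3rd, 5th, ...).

Db13 (Db dominant thirteenth): Db–F–Ab–Cb–Eb–Bb.
The 5th is Ab. A perfect fifth above Ab is Eb.
Eb is the chord's 9th.

9th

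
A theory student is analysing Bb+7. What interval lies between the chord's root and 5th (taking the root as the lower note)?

augmented 5th

Bb augmented seventh is spelled Bb D F# Ab.
The root is Bb and the 5th is F#.
From Bb to F#: 8 semitones over a fifth = augmented.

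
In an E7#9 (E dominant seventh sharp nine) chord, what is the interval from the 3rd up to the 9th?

major seventh

E7#9 (E dominant seventh sharp nine): E-G#-B-D-F##.
The 3rd is G# and the 9th is F##.
Counting 7 letters and 11 half steps from G# gives a major seventh.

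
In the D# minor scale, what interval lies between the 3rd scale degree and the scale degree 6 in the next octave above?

perfect eleventh

D# natural minor: D# E# F# G# A# B C#.
3rd scale degree = F#; degree 6 (up an octave) = B.
From F# to B is 17 semitones, exactly the perfect eleventh.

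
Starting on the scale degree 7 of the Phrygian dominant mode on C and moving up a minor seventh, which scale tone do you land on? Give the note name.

The scale is C Db E F G Ab Bb.
The scale degree 7 is Bb; a minor seventh above that is Ab — scale degree 6.

Ab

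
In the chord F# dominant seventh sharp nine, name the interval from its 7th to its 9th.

A3

F#7#9 (F# dominant seventh sharp nine): F#-A#-C#-E-G##.
So we need the interval from E up to G##.
From E to G##: 5 semitones over a third = augmented.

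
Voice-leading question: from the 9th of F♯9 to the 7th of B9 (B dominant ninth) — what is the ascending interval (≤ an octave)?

minor second

F♯9 has G♯ as its 9th, and B9 (B dominant ninth) has A as its 7th.
From G♯ to A: 1 semitone over a second = minor.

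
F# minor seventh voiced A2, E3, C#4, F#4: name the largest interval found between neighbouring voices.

Adjacent intervals: A2→E3 = perfect fifth; E3→C#4 = major sixth; C#4→F#4 = perfect fourth.
The largest is E3 to C#4, a major sixth (9 semitones).

major 6th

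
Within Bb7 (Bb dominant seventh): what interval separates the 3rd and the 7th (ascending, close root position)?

Spelling the chord: Bb D F Ab.
So we need the interval from D up to Ab.
5 letter names make it a fifth; at 6 semitones (a half step narrower than perfect) the quality is diminished.
This 3–7 tritone is the characteristic tension at the heart of the dominant sound.

d5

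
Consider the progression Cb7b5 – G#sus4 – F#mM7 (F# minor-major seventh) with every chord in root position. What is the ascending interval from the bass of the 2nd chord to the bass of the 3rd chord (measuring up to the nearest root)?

The roots are G# and F#.
From G# to F#: 10 semitones over a seventh = minor.

minor seventh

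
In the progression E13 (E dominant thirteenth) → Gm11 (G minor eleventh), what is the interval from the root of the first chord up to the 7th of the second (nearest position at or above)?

E13 (E dominant thirteenth) has E as its root, and Gm11 (G minor eleventh) has F as its 7th.
From E to F: 1 semitone over a second = minor.

minor second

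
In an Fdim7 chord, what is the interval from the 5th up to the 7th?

minor third

The chord tones of F°7 (F diminished seventh) are F-Ab-Cb-Ebb.
5th = Cb; 7th = Ebb.
From Cb to Ebb: 3 semitones over a third = minor.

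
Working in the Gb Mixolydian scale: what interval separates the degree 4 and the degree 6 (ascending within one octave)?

The scale runs Gb Ab Bb Cb Db Eb Fb.
So we need the interval from Cb up to Eb.
Cb up to Eb spans 3 letter names and 4 semitones — a major third.

major third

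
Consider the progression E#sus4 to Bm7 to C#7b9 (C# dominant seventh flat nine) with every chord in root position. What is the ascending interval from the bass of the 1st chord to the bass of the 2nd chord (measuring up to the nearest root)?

The roots are E# and B.
E# up to B is 6 semitones, a half step narrower than a perfect fifth, so the interval is diminished.

diminished 5th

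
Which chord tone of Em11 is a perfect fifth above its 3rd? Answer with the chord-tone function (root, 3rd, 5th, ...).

Em11: E–G–B–D–F♯–A.
The 3rd is G. A perfect fifth above G is D.
D is the chord's 7th.

7th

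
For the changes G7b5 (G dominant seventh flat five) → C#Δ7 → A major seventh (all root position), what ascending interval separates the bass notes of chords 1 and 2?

augmented fourth

The roots are G and C#.
From G to C#: 6 semitones over a fourth = augmented.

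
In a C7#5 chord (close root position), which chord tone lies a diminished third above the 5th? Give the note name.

Bb

C7#5 is spelled C-E-G#-Bb.
The 5th is G#. A diminished third above G# is Bb.
Bb is the chord's 7th.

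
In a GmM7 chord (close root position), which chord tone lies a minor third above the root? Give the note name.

Spelling the chord: G-Bb-D-F#.
The root is G. A minor third above G is Bb.
Bb is the chord's 3rd.

Bb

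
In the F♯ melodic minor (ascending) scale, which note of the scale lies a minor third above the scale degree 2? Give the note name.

The scale is F♯ G♯ A B C♯ D♯ E♯.
The scale degree 2 is G♯; a minor third above that is B — scale degree 4.

B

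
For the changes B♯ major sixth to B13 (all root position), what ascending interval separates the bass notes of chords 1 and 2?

diminished 8th

The roots are B♯ and B.
From B♯ to B: 11 semitones over an octave = diminished.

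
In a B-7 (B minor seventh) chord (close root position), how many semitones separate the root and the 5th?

7

The chord tones of B minor seventh are B D F♯ A.
B to F♯ is a perfect fifth: 7 semitones.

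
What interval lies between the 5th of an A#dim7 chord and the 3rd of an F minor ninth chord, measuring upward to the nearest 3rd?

A#dim7 has E as its 5th, and F minor ninth has Ab as its 3rd.
From E to Ab: 4 semitones over a fourth = diminished.

diminished fourth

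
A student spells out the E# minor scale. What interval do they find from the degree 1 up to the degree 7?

minor seventh

E# natural minor: E# F## G# A# B# C# D#.
The degree 1 is E# and the 7th scale degree is D#.
7 letter names make it a seventh; at 10 semitones (a half step narrower than major) the quality is minor.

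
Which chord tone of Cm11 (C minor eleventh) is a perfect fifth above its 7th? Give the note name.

Cm11 (C minor eleventh): C E♭ G B♭ D F.
The 7th is B♭. A perfect fifth above B♭ is F.
F is the chord's 11th.

F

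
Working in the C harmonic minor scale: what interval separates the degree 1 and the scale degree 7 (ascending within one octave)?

major 7th

Spelling the C harmonic minor scale: C D Eb F G Ab B.
The degree 1 is C and the 7th scale degree is B.
Counting 7 letters and 11 half steps from C gives a major seventh.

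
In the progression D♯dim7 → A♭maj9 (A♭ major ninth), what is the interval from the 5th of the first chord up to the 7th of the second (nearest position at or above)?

m7

D♯dim7 has A as its 5th, and A♭maj9 (A♭ major ninth) has G as its 7th.
A up to G is 10 semitones, a half step narrower than a major seventh, so the interval is minor.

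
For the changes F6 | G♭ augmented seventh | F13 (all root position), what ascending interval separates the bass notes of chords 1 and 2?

m2

The roots are F and G♭.
F up to G♭ is 1 semitone, a half step narrower than a major second, so the interval is minor.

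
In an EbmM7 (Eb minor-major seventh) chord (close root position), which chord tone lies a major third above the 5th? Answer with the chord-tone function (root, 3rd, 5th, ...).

Ebm(maj7): Eb, Gb, Bb, D.
The 5th is Bb. A major third above Bb is D.
D is the chord's 7th.

7th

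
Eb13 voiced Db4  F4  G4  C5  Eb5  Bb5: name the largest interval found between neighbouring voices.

perfect fifth

Adjacent intervals: Db4→F4 = major third; F4→G4 = major second; G4→C5 = perfect fourth; C5→Eb5 = minor third; Eb5→Bb5 = perfect fifth.
The largest is Eb5 to Bb5, a perfect fifth (7 semitones).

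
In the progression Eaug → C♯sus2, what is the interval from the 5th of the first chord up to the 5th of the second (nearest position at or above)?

m6

Eaug has B♯ as its 5th, and C♯sus2 has G♯ as its 5th.
B♯ up to G♯ is 8 semitones, a half step narrower than a major sixth, so the interval is minor.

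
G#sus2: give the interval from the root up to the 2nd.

G#sus2 (G# sus2): G#-A#-D#.
The root is G# and the 2nd is A#.
Counting 2 letters and 2 half steps from G# gives a major second.

major second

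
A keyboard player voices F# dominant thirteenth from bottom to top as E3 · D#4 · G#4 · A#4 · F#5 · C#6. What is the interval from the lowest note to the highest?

major 20th

The outer voices are E3 and C#6.
E up to C# spans 20 letter names and 33 semitones — a major 20th.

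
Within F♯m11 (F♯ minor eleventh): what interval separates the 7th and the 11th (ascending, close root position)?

F♯m11: F♯ A C♯ E G♯ B.
That puts E below B.
E up to B spans 5 letter names and 7 semitones — a perfect fifth.

perfect fifth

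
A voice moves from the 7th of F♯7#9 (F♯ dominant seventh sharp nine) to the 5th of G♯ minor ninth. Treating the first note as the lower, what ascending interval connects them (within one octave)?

F♯7#9 (F♯ dominant seventh sharp nine) has E as its 7th, and G♯ minor ninth has D♯ as its 5th.
E up to D♯ spans 7 letter names and 11 semitones — a major seventh.

M7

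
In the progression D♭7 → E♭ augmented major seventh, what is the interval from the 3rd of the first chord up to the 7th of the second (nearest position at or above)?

major 6th

The 3rd of D♭7 is F; the 7th of E♭ augmented major seventh is D.
F up to D spans 6 letter names and 9 semitones — a major sixth.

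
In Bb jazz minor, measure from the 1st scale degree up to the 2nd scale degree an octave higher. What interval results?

The scale runs Bb C Db Eb F G A.
The 1st scale degree is Bb and the degree 2 (up an octave) is C.
Bb up to C spans 9 letter names and 14 semitones — a major ninth.

major ninth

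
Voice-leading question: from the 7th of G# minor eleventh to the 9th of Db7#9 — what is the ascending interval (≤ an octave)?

minor seventh

The 7th of G# minor eleventh is F#; the 9th of Db7#9 is E.
F# up to E is 10 semitones, a half step narrower than a major seventh, so the interval is minor.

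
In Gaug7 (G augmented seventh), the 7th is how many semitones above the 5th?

G+7 (G augmented seventh) is spelled G B D# F.
D# to F is a diminished third: 2 semitones.

2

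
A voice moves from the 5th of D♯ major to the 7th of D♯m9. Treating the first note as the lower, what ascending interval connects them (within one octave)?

D♯ major has A♯ as its 5th, and D♯m9 has C♯ as its 7th.
A♯ up to C♯ is 3 semitones, a half step narrower than a major third, so the interval is minor.

minor 3rd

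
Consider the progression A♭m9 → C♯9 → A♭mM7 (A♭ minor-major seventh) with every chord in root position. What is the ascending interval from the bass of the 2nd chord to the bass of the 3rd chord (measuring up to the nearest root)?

diminished sixth

The roots are C♯ and A♭.
6 letter names make it a sixth; at 7 semitones (a whole step narrower than major) the quality is diminished.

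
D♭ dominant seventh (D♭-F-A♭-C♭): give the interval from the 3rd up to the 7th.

diminished 5th

So we need the interval from F up to C♭.
From F to C♭: 6 semitones over a fifth = diminished.
This 3–7 tritone is the characteristic tension at the heart of the dominant sound.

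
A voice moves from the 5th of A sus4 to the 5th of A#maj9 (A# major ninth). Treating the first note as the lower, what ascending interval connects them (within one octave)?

The 5th of A sus4 is E; the 5th of A#maj9 (A# major ninth) is E#.
1 letter names make it a unison; at 1 semitone (a half step wider than perfect) the quality is augmented.

A1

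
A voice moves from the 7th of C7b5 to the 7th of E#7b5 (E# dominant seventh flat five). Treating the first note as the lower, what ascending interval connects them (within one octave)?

C7b5 has Bb as its 7th, and E#7b5 (E# dominant seventh flat five) has D# as its 7th.
Bb up to D# is 5 semitones, a half step wider than a major third, so the interval is augmented.

A3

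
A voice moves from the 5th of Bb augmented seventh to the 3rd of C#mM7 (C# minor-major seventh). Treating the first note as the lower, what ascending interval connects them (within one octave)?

The 5th of Bb augmented seventh is F#; the 3rd of C#mM7 (C# minor-major seventh) is E.
F# up to E is 10 semitones, a half step narrower than a major seventh, so the interval is minor.

minor seventh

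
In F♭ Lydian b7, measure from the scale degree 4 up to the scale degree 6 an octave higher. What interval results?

The scale runs F♭ G♭ A♭ B♭ C♭ D♭ E𝄫.
That puts B♭ below D♭.
10 letter names make it a tenth; at 15 semitones (a half step narrower than major) the quality is minor.

minor tenth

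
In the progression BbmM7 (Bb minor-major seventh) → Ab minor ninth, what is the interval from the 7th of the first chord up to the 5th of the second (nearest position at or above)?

The 7th of BbmM7 (Bb minor-major seventh) is A; the 5th of Ab minor ninth is Eb.
A up to Eb is 6 semitones, a half step narrower than a perfect fifth, so the interval is diminished.

diminished fifth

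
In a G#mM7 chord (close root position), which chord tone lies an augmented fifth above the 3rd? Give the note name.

Spelling the chord: G#, B, D#, F##.
The 3rd is B. An augmented fifth above B is F##.
F## is the chord's 7th.

F##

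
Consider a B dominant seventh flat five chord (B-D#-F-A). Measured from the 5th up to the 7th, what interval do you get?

So we need the interval from F up to A.
F up to A spans 3 letter names and 4 semitones — a major third.

major third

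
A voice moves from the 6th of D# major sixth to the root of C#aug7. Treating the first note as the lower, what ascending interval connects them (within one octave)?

D# major sixth has B# as its 6th, and C#aug7 has C# as its root.
From B# to C#: 1 semitone over a second = minor.

minor second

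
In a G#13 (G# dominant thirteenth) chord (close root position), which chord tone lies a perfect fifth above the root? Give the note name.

D#

G#13: G#–B#–D#–F#–A#–E#.
The root is G#. A perfect fifth above G# is D#.
D# is the chord's 5th.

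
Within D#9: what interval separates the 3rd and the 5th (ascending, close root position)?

minor 3rd

D#9: D#–F##–A#–C#–E#.
That puts F## below A#.
F## up to A# is 3 semitones, a half step narrower than a major third, so the interval is minor.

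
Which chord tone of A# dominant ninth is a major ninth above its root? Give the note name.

The chord tones of A#9 are A#–C##–E#–G#–B#.
The root is A#. A major ninth above A# is B#.
B# is the chord's 9th.

B#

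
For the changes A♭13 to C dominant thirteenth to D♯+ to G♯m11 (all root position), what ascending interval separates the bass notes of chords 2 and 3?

augmented second

The roots are C and D♯.
2 letter names make it a second; at 3 semitones (a half step wider than major) the quality is augmented.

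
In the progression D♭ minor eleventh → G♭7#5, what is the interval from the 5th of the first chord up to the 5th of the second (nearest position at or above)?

D♭ minor eleventh has A♭ as its 5th, and G♭7#5 has D as its 5th.
A♭ up to D is 6 semitones, a half step wider than a perfect fourth, so the interval is augmented.

augmented fourth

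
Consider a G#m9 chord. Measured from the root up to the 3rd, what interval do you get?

minor third

Spelling the chord: G#, B, D#, F#, A#.
The root is G# and the 3rd is B.
From G# to B: 3 semitones over a third = minor.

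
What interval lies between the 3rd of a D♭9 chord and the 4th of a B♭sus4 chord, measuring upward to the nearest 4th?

minor seventh

D♭9 has F as its 3rd, and B♭sus4 has E♭ as its 4th.
7 letter names make it a seventh; at 10 semitones (a half step narrower than major) the quality is minor.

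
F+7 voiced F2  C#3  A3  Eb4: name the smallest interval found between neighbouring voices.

diminished fifth

Adjacent intervals: F2→C#3 = augmented fifth; C#3→A3 = minor sixth; A3→Eb4 = diminished fifth.
The smallest is A3 to Eb4, a diminished fifth (6 semitones).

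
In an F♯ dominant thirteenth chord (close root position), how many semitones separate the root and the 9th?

14

F♯ dominant thirteenth is spelled F♯-A♯-C♯-E-G♯-D♯.
F♯ to G♯ is a major ninth: 14 semitones.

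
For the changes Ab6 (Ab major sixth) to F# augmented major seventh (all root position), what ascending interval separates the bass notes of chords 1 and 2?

The roots are Ab and F#.
6 letter names make it a sixth; at 10 semitones (a half step wider than major) the quality is augmented.

augmented 6th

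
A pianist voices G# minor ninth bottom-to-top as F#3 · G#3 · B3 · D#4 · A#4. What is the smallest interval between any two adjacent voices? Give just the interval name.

major second

Adjacent intervals: F#3→G#3 = major second; G#3→B3 = minor third; B3→D#4 = major third; D#4→A#4 = perfect fifth.
The smallest is F#3 to G#3, a major second (2 semitones).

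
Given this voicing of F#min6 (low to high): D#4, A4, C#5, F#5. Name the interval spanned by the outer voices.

The outer voices are D#4 and F#5.
D# up to F# is 15 semitones, a half step narrower than a major tenth, so the interval is minor.

minor 10th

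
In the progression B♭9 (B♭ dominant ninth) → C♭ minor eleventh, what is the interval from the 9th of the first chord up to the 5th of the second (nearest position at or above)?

diminished fifth

B♭9 (B♭ dominant ninth) has C as its 9th, and C♭ minor eleventh has G♭ as its 5th.
5 letter names make it a fifth; at 6 semitones (a half step narrower than perfect) the quality is diminished.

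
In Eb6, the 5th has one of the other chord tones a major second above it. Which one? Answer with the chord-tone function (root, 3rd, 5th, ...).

6th

The chord tones of Eb6 are Eb-G-Bb-C.
The 5th is Bb. A major second above Bb is C.
C is the chord's 6th.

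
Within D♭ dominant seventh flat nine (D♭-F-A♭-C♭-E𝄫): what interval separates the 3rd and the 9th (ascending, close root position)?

The 3rd is F and the 9th is E𝄫.
7 letter names make it a seventh; at 9 semitones (a whole step narrower than major) the quality is diminished.

diminished seventh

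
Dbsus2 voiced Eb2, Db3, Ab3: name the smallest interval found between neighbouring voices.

Adjacent intervals: Eb2→Db3 = minor seventh; Db3→Ab3 = perfect fifth.
The smallest is Db3 to Ab3, a perfect fifth (7 semitones).

perfect fifth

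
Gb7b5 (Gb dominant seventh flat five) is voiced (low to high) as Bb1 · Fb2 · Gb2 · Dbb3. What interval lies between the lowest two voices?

diminished 5th

Those voices are Bb1 and Fb2.
Bb up to Fb is 6 semitones, a half step narrower than a perfect fifth, so the interval is diminished.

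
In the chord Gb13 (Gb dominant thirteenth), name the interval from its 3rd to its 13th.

Gb13: Gb Bb Db Fb Ab Eb.
3rd = Bb; 13th = Eb.
Counting 11 letters and 17 half steps from Bb gives a perfect eleventh.

perfect 11th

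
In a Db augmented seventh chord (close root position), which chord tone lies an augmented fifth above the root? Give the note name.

Spelling the chord: Db, F, A, Cb.
The root is Db. An augmented fifth above Db is A.
A is the chord's 5th.

A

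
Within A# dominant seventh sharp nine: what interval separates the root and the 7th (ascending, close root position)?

A#7#9 is spelled A#, C##, E#, G#, B##.
That puts A# below G#.
A# up to G# is 10 semitones, a half step narrower than a major seventh, so the interval is minor.

minor seventh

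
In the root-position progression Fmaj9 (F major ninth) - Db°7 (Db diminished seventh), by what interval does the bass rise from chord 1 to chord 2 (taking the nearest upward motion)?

The roots are F and Db.
From F to Db: 8 semitones over a sixth = minor.

minor sixth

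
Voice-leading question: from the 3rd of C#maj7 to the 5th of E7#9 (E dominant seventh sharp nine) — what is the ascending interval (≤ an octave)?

diminished fifth

The 3rd of C#maj7 is E#; the 5th of E7#9 (E dominant seventh sharp nine) is B.
E# up to B is 6 semitones, a half step narrower than a perfect fifth, so the interval is diminished.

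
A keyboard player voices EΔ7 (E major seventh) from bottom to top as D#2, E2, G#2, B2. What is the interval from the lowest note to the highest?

The outer voices are D#2 and B2.
D# up to B is 8 semitones, a half step narrower than a major sixth, so the interval is minor.

minor sixth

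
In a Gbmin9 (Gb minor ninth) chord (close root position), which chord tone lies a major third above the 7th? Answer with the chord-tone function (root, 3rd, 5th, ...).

Gbm9: Gb-Bbb-Db-Fb-Ab.
The 7th is Fb. A major third above Fb is Ab.
Ab is the chord's 9th.

9th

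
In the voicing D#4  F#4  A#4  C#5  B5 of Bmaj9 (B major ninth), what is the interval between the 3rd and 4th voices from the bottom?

m3

Those voices are A#4 and C#5.
3 letter names make it a third; at 3 semitones (a half step narrower than major) the quality is minor.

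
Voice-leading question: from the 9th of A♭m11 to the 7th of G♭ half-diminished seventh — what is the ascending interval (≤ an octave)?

A♭m11 has B♭ as its 9th, and G♭ half-diminished seventh has F♭ as its 7th.
B♭ up to F♭ is 6 semitones, a half step narrower than a perfect fifth, so the interval is diminished.

diminished fifth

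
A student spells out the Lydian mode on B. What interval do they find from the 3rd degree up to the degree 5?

minor 3rd

The scale runs B C# D# E# F# G# A#.
The 3rd degree is D# and the 5th degree is F#.
D# up to F# is 3 semitones, a half step narrower than a major third, so the interval is minor.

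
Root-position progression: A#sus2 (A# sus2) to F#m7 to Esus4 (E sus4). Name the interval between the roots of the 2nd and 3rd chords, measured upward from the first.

The roots are F# and E.
F# up to E is 10 semitones, a half step narrower than a major seventh, so the interval is minor.

m7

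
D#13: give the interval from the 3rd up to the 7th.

diminished 5th

The chord tones of D#13 are D#-F##-A#-C#-E#-B#.
That puts F## below C#.
From F## to C#: 6 semitones over a fifth = diminished.
This 3–7 tritone is the characteristic tension at the heart of the dominant sound.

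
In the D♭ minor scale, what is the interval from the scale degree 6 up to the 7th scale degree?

D♭ natural minor: D♭ E♭ F♭ G♭ A♭ B𝄫 C♭.
So we need the interval from B𝄫 up to C♭.
Counting 2 letters and 2 half steps from B𝄫 gives a major second.

major 2nd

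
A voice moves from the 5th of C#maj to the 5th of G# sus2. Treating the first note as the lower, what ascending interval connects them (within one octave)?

perfect fifth

The 5th of C#maj is G#; the 5th of G# sus2 is D#.
G# up to D# spans 5 letter names and 7 semitones — a perfect fifth.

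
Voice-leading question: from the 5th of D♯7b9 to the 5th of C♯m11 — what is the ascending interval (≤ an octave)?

The 5th of D♯7b9 is A♯; the 5th of C♯m11 is G♯.
7 letter names make it a seventh; at 10 semitones (a half step narrower than major) the quality is minor.

m7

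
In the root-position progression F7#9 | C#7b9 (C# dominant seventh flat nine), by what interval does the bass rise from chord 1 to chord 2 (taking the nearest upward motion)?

The roots are F and C#.
From F to C#: 8 semitones over a fifth = augmented.

augmented fifth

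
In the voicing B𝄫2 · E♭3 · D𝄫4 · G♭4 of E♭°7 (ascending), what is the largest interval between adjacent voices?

Adjacent intervals: B𝄫2→E♭3 = augmented fourth; E♭3→D𝄫4 = diminished seventh; D𝄫4→G♭4 = augmented fourth.
The largest is E♭3 to D𝄫4, a diminished seventh (9 semitones).

diminished seventh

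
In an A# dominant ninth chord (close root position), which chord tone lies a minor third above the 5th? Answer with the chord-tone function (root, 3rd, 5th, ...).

Spelling the chord: A# C## E# G# B#.
The 5th is E#. A minor third above E# is G#.
G# is the chord's 7th.

7th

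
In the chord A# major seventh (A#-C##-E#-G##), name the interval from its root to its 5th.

perfect 5th

The root is A# and the 5th is E#.
A# up to E# spans 5 letter names and 7 semitones — a perfect fifth.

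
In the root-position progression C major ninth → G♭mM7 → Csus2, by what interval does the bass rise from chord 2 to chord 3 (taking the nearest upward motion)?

A4

The roots are G♭ and C.
4 letter names make it a fourth; at 6 semitones (a half step wider than perfect) the quality is augmented.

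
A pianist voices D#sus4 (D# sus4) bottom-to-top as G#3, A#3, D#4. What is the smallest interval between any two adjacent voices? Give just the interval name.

Adjacent intervals: G#3→A#3 = major second; A#3→D#4 = perfect fourth.
The smallest is G#3 to A#3, a major second (2 semitones).

M2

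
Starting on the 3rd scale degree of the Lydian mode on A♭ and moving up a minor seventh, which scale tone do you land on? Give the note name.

Bb

The scale is A♭ B♭ C D E♭ F G.
The 3rd scale degree is C; a minor seventh above that is B♭ — scale degree 2.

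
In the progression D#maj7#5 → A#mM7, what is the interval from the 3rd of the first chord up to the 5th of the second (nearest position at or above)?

The 3rd of D#maj7#5 is F##; the 5th of A#mM7 is E#.
7 letter names make it a seventh; at 10 semitones (a half step narrower than major) the quality is minor.

m7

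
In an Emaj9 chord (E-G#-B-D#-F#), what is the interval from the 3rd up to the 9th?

minor seventh

So we need the interval from G# up to F#.
From G# to F#: 10 semitones over a seventh = minor.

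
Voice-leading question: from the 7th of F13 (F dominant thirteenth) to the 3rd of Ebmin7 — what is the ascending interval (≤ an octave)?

The 7th of F13 (F dominant thirteenth) is Eb; the 3rd of Ebmin7 is Gb.
From Eb to Gb: 3 semitones over a third = minor.

m3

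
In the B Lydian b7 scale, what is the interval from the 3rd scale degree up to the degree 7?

B lydian dominant: B C♯ D♯ E♯ F♯ G♯ A.
That puts D♯ below A.
From D♯ to A: 6 semitones over a fifth = diminished.

diminished fifth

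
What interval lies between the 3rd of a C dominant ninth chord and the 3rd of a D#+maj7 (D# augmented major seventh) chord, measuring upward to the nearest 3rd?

The 3rd of C dominant ninth is E; the 3rd of D#+maj7 (D# augmented major seventh) is F##.
From E to F##: 3 semitones over a second = augmented.

augmented second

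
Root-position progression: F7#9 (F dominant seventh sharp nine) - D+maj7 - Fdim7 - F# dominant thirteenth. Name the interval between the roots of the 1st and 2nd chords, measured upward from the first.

The roots are F and D.
Counting 6 letters and 9 half steps from F gives a major sixth.

M6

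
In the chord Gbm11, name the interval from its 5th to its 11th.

The chord tones of Gbm11 are Gb Bbb Db Fb Ab Cb.
The 5th is Db and the 11th is Cb.
Db up to Cb is 10 semitones, a half step narrower than a major seventh, so the interval is minor.

minor 7th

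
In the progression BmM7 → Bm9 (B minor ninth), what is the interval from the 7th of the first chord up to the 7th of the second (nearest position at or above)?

d8

The 7th of BmM7 is A#; the 7th of Bm9 (B minor ninth) is A.
8 letter names make it an octave; at 11 semitones (a half step narrower than perfect) the quality is diminished.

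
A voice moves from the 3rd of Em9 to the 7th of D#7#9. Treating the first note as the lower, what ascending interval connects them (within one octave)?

augmented fourth

The 3rd of Em9 is G; the 7th of D#7#9 is C#.
4 letter names make it a fourth; at 6 semitones (a half step wider than perfect) the quality is augmented.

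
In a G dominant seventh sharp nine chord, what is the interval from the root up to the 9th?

G7#9: G, B, D, F, A♯.
Root = G; 9th = A♯.
G up to A♯ is 15 semitones, a half step wider than a major ninth, so the interval is augmented.

A9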